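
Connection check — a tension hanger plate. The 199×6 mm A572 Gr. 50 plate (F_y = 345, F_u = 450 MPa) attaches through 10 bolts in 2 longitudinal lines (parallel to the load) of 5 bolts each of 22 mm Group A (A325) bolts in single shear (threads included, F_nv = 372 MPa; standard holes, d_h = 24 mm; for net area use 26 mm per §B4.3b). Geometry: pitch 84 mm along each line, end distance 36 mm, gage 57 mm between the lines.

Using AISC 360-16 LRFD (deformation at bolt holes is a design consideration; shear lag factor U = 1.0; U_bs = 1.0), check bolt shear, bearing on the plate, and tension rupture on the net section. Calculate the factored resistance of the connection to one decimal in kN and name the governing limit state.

Bolt shear: A_b = π(22)²/4 = 380.13 mm². φR_n = 0.75 × 372 × 380.13 × 10 × 1 = 1060.6 kN.
Bearing (6 mm plate, F_u = 450 MPa): end bolts L_c = 36 − 24/2 = 24, R_n = min(1.2×24×6×450, 2.4×22×6×450) = 77.76 kN/bolt; interior L_c = 84 − 24 = 60, R_n = 142.56 kN/bolt. φR_n = 0.75 × (2×77.76 + 8×142.56) = 972.0 kN.
Tension rupture (net): A_n = (199 − 2×26)×6 = 882 mm² (U = 1.0, A_e = A_n). φR_n = 0.75 × 450 × 882 = 297.7 kN.
Governing: min(1060.6, 972.0, 297.7) = 297.7 kN → net-section rupture.

297.7 kN (net-section rupture governs)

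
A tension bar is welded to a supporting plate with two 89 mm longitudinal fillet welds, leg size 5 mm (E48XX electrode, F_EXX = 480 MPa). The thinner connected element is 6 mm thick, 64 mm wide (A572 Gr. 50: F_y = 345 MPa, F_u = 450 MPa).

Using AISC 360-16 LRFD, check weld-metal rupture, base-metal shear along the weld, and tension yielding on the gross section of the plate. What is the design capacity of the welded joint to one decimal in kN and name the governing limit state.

Weld metal: throat = 0.707×5 = 3.535 mm, L = 2×89 = 178 mm. φR_n = 0.75 × 0.6 × 480 × 3.535 × 178 = 135.9 kN.
Base metal shear (6 mm plate): yield φR_n = 1.0×0.6×345×6×178 = 221.1 kN; rupture φR_n = 0.75×0.6×450×6×178 = 216.3 kN; take 216.3 kN (rupture).
Tension yield (gross): A_g = 64×6 = 384 mm². φR_n = 0.90 × 345 × 384 = 119.2 kN.
Governing: min(135.9, 216.3, 119.2) = 119.2 kN → gross-section yield.

119.2 kN (gross-section yield governs)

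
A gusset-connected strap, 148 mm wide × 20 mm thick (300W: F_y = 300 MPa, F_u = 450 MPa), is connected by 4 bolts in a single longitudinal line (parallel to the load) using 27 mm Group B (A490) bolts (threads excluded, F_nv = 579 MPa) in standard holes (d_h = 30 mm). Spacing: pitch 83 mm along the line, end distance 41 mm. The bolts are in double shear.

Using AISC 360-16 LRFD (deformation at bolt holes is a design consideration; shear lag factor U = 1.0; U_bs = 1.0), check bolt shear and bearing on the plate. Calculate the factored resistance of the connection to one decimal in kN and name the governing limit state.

Bolt shear: A_b = π(27)²/4 = 572.56 mm². φR_n = 0.75 × 579 × 572.56 × 4 × 2 = 1989.1 kN.
Bearing (20 mm plate, F_u = 450 MPa): end bolts L_c = 41 − 30/2 = 26, R_n = min(1.2×26×20×450, 2.4×27×20×450) = 280.8 kN/bolt; interior L_c = 83 − 30 = 53, R_n = 572.4 kN/bolt. φR_n = 0.75 × (1×280.8 + 3×572.4) = 1498.5 kN.
Governing: min(1989.1, 1498.5) = 1498.5 kN → bearing.

1498.5 kN (bearing governs)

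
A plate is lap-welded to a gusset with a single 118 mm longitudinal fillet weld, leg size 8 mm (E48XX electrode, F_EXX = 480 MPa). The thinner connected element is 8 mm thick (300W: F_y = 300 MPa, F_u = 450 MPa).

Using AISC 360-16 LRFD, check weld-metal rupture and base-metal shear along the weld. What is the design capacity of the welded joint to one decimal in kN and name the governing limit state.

144.2 kN (weld metal governs)

Weld metal: throat = 0.707×8 = 5.656 mm, L = 118 mm. φR_n = 0.75 × 0.6 × 480 × 5.656 × 118 = 144.2 kN.
Base metal shear (8 mm plate): yield φR_n = 1.0×0.6×300×8×118 = 169.9 kN; rupture φR_n = 0.75×0.6×450×8×118 = 191.2 kN; take 169.9 kN (yield).
Governing: min(144.2, 169.9) = 144.2 kN → weld metal.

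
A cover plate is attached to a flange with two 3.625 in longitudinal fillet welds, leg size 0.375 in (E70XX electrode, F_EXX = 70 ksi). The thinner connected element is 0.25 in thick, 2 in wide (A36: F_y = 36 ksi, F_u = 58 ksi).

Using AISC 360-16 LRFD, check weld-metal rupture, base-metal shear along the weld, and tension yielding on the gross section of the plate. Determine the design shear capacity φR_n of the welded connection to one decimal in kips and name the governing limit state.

16.2 kips (gross-section yield governs)

Weld metal: throat = 0.707×0.375 = 0.26513 in, L = 2×3.625 = 7.25 in. φR_n = 0.75 × 0.6 × 70 × 0.26513 × 7.25 = 60.5 kips.
Base metal shear (0.25 in plate): yield φR_n = 1.0×0.6×36×0.25×7.25 = 39.2 kips; rupture φR_n = 0.75×0.6×58×0.25×7.25 = 47.3 kips; take 39.2 kips (yield).
Tension yield (gross): A_g = 2×0.25 = 0.5 in². φR_n = 0.90 × 36 × 0.5 = 16.2 kips.
Governing: min(60.5, 39.2, 16.2) = 16.2 kips → gross-section yield.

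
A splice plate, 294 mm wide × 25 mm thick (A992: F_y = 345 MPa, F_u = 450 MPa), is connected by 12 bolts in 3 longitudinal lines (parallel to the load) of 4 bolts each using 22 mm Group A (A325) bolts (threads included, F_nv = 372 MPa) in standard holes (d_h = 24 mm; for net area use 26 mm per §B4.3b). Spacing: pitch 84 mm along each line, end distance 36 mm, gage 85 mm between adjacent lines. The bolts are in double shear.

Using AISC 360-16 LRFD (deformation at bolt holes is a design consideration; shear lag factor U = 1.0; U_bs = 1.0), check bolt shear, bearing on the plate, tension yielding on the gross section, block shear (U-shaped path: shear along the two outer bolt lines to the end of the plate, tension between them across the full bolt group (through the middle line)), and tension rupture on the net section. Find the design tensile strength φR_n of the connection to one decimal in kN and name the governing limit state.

Bolt shear: A_b = π(22)²/4 = 380.13 mm². φR_n = 0.75 × 372 × 380.13 × 12 × 2 = 2545.4 kN.
Bearing (25 mm plate, F_u = 450 MPa): end bolts L_c = 36 − 24/2 = 24, R_n = min(1.2×24×25×450, 2.4×22×25×450) = 324 kN/bolt; interior L_c = 84 − 24 = 60, R_n = 594 kN/bolt. φR_n = 0.75 × (3×324 + 9×594) = 4738.5 kN.
Tension yield (gross): A_g = 294×25 = 7350 mm². φR_n = 0.90 × 345 × 7350 = 2282.2 kN.
Block shear: shear path 2×[36+3×84] = 2×288 mm, A_gv = 14400, A_nv = 2×(288 − 3.5×26)×25 = 9850 mm²; tension across gage: (170 − 2×26)×25 = 2950 mm². R_n = min(0.6×450×9850, 0.6×345×14400) + 1.0×450×2950 = min(2659.5, 2980.8) + 1327.5 = 3987 kN. φR_n = 0.75 × 3987 = 2990.3 kN.
Tension rupture (net): A_n = (294 − 3×26)×25 = 5400 mm² (U = 1.0, A_e = A_n). φR_n = 0.75 × 450 × 5400 = 1822.5 kN.
Governing: min(2545.4, 4738.5, 2282.2, 2990.3, 1822.5) = 1822.5 kN → net-section rupture.

1822.5 kN (net-section rupture governs)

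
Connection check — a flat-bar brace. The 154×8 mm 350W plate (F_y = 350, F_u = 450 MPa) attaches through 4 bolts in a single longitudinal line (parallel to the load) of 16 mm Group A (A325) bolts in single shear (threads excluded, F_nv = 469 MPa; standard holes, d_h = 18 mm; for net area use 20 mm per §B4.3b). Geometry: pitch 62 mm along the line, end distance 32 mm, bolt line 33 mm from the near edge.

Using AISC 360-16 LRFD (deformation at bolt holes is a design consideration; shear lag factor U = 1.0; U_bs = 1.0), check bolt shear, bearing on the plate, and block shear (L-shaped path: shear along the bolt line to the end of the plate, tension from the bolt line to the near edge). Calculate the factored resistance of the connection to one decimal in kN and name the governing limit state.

Bolt shear: A_b = π(16)²/4 = 201.06 mm². φR_n = 0.75 × 469 × 201.06 × 4 × 1 = 282.9 kN.
Bearing (8 mm plate, F_u = 450 MPa): end bolts L_c = 32 − 18/2 = 23, R_n = min(1.2×23×8×450, 2.4×16×8×450) = 99.36 kN/bolt; interior L_c = 62 − 18 = 44, R_n = 138.24 kN/bolt. φR_n = 0.75 × (1×99.36 + 3×138.24) = 385.6 kN.
Block shear: shear path 1×[32+3×62] = 1×218 mm, A_gv = 1744, A_nv = 1×(218 − 3.5×20)×8 = 1184 mm²; tension to near edge: (33 − 0.5×20)×8 = 184 mm². R_n = min(0.6×450×1184, 0.6×350×1744) + 1.0×450×184 = min(319.68, 366.24) + 82.8 = 402.48 kN. φR_n = 0.75 × 402.48 = 301.9 kN.
Governing: min(282.9, 385.6, 301.9) = 282.9 kN → bolt shear.

282.9 kN (bolt shear governs)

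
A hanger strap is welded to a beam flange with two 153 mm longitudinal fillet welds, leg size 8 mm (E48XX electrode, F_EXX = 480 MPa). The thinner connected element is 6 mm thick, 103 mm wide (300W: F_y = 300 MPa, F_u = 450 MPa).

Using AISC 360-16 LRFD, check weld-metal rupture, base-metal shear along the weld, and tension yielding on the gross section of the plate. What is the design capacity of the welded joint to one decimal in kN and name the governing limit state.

166.9 kN (gross-section yield governs)

Weld metal: throat = 0.707×8 = 5.656 mm, L = 2×153 = 306 mm. φR_n = 0.75 × 0.6 × 480 × 5.656 × 306 = 373.8 kN.
Base metal shear (6 mm plate): yield φR_n = 1.0×0.6×300×6×306 = 330.5 kN; rupture φR_n = 0.75×0.6×450×6×306 = 371.8 kN; take 330.5 kN (yield).
Tension yield (gross): A_g = 103×6 = 618 mm². φR_n = 0.90 × 300 × 618 = 166.9 kN.
Governing: min(373.8, 330.5, 166.9) = 166.9 kN → gross-section yield.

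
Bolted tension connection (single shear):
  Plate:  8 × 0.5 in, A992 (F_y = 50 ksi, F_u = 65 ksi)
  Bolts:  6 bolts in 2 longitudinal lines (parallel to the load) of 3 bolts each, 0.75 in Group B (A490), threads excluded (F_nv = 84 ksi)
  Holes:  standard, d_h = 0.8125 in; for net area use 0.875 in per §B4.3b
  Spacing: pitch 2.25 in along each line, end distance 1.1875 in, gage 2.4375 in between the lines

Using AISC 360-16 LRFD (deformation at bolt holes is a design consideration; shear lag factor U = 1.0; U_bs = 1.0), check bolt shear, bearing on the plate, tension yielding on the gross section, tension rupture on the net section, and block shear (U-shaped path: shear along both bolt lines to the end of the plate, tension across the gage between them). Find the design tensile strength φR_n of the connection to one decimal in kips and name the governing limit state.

140.5 kips (block shear governs)

Bolt shear: A_b = π(0.75)²/4 = 0.44179 in². φR_n = 0.75 × 84 × 0.44179 × 6 × 1 = 167.0 kips.
Bearing (0.5 in plate, F_u = 65 ksi): end bolts L_c = 1.1875 − 0.8125/2 = 0.78125, R_n = min(1.2×0.78125×0.5×65, 2.4×0.75×0.5×65) = 30.469 kips/bolt; interior L_c = 2.25 − 0.8125 = 1.4375, R_n = 56.063 kips/bolt. φR_n = 0.75 × (2×30.469 + 4×56.063) = 213.9 kips.
Tension yield (gross): A_g = 8×0.5 = 4 in². φR_n = 0.90 × 50 × 4 = 180.0 kips.
Tension rupture (net): A_n = (8 − 2×0.875)×0.5 = 3.125 in² (U = 1.0, A_e = A_n). φR_n = 0.75 × 65 × 3.125 = 152.3 kips.
Block shear: shear path 2×[1.1875+2×2.25] = 2×5.6875 in, A_gv = 5.6875, A_nv = 2×(5.6875 − 2.5×0.875)×0.5 = 3.5 in²; tension across gage: (2.4375 − 1×0.875)×0.5 = 0.78125 in². R_n = min(0.6×65×3.5, 0.6×50×5.6875) + 1.0×65×0.78125 = min(136.5, 170.63) + 50.781 = 187.28 kips. φR_n = 0.75 × 187.28 = 140.5 kips.
Governing: min(167.0, 213.9, 180.0, 152.3, 140.5) = 140.5 kips → block shear.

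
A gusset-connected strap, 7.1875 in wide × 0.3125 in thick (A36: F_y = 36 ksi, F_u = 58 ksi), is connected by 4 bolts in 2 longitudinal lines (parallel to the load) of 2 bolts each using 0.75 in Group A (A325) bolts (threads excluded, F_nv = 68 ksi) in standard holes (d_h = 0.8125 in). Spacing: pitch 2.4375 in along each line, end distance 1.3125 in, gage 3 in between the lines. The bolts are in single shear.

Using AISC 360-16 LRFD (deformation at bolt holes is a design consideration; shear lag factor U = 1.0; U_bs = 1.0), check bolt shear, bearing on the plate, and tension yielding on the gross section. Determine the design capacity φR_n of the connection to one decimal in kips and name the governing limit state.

Bolt shear: A_b = π(0.75)²/4 = 0.44179 in². φR_n = 0.75 × 68 × 0.44179 × 4 × 1 = 90.1 kips.
Bearing (0.3125 in plate, F_u = 58 ksi): end bolts L_c = 1.3125 − 0.8125/2 = 0.90625, R_n = min(1.2×0.90625×0.3125×58, 2.4×0.75×0.3125×58) = 19.711 kips/bolt; interior L_c = 2.4375 − 0.8125 = 1.625, R_n = 32.625 kips/bolt. φR_n = 0.75 × (2×19.711 + 2×32.625) = 78.5 kips.
Tension yield (gross): A_g = 7.1875×0.3125 = 2.2461 in². φR_n = 0.90 × 36 × 2.2461 = 72.8 kips.
Governing: min(90.1, 78.5, 72.8) = 72.8 kips → gross-section yield.

72.8 kips (gross-section yield governs)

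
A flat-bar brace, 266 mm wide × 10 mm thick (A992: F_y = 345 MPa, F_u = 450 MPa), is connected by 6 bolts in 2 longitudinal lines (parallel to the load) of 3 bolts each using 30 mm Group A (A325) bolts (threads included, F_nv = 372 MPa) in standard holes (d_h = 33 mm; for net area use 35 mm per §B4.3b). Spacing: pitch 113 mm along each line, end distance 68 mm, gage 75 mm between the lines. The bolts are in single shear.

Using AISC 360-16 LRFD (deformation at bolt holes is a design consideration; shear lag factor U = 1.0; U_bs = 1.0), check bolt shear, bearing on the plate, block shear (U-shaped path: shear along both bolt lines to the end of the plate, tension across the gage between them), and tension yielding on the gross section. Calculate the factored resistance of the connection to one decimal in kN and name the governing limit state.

Bolt shear: A_b = π(30)²/4 = 706.86 mm². φR_n = 0.75 × 372 × 706.86 × 6 × 1 = 1183.3 kN.
Bearing (10 mm plate, F_u = 450 MPa): end bolts L_c = 68 − 33/2 = 51.5, R_n = min(1.2×51.5×10×450, 2.4×30×10×450) = 278.1 kN/bolt; interior L_c = 113 − 33 = 80, R_n = 324 kN/bolt. φR_n = 0.75 × (2×278.1 + 4×324) = 1389.2 kN.
Block shear: shear path 2×[68+2×113] = 2×294 mm, A_gv = 5880, A_nv = 2×(294 − 2.5×35)×10 = 4130 mm²; tension across gage: (75 − 1×35)×10 = 400 mm². R_n = min(0.6×450×4130, 0.6×345×5880) + 1.0×450×400 = min(1115.1, 1217.2) + 180 = 1295.1 kN. φR_n = 0.75 × 1295.1 = 971.3 kN.
Tension yield (gross): A_g = 266×10 = 2660 mm². φR_n = 0.90 × 345 × 2660 = 825.9 kN.
Governing: min(1183.3, 1389.2, 971.3, 825.9) = 825.9 kN → gross-section yield.

825.9 kN (gross-section yield governs)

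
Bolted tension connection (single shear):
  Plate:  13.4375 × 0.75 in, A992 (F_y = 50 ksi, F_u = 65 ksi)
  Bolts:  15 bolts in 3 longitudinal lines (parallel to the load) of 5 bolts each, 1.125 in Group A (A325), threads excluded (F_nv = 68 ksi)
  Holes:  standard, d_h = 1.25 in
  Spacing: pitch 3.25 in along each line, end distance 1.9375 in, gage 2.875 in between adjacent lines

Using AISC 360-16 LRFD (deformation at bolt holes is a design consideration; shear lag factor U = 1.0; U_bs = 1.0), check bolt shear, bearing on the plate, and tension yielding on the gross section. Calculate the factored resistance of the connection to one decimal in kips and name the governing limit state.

Bolt shear: A_b = π(1.125)²/4 = 0.99402 in². φR_n = 0.75 × 68 × 0.99402 × 15 × 1 = 760.4 kips.
Bearing (0.75 in plate, F_u = 65 ksi): end bolts L_c = 1.9375 − 1.25/2 = 1.3125, R_n = min(1.2×1.3125×0.75×65, 2.4×1.125×0.75×65) = 76.781 kips/bolt; interior L_c = 3.25 − 1.25 = 2, R_n = 117 kips/bolt. φR_n = 0.75 × (3×76.781 + 12×117) = 1225.8 kips.
Tension yield (gross): A_g = 13.4375×0.75 = 10.078 in². φR_n = 0.90 × 50 × 10.078 = 453.5 kips.
Governing: min(760.4, 1225.8, 453.5) = 453.5 kips → gross-section yield.

453.5 kips (gross-section yield governs)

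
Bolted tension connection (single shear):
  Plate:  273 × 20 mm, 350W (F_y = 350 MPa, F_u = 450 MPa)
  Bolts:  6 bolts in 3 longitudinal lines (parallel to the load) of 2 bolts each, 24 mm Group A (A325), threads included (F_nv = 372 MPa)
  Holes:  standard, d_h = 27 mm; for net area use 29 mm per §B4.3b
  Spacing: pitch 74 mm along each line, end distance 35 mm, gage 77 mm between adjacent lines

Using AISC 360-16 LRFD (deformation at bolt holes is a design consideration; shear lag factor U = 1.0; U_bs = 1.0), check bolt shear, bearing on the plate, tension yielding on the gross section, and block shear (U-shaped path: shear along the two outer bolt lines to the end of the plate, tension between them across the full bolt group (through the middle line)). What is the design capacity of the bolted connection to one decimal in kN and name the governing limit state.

757.3 kN (bolt shear governs)

Bolt shear: A_b = π(24)²/4 = 452.39 mm². φR_n = 0.75 × 372 × 452.39 × 6 × 1 = 757.3 kN.
Bearing (20 mm plate, F_u = 450 MPa): end bolts L_c = 35 − 27/2 = 21.5, R_n = min(1.2×21.5×20×450, 2.4×24×20×450) = 232.2 kN/bolt; interior L_c = 74 − 27 = 47, R_n = 507.6 kN/bolt. φR_n = 0.75 × (3×232.2 + 3×507.6) = 1664.6 kN.
Tension yield (gross): A_g = 273×20 = 5460 mm². φR_n = 0.90 × 350 × 5460 = 1719.9 kN.
Block shear: shear path 2×[35+1×74] = 2×109 mm, A_gv = 4360, A_nv = 2×(109 − 1.5×29)×20 = 2620 mm²; tension across gage: (154 − 2×29)×20 = 1920 mm². R_n = min(0.6×450×2620, 0.6×350×4360) + 1.0×450×1920 = min(707.4, 915.6) + 864 = 1571.4 kN. φR_n = 0.75 × 1571.4 = 1178.6 kN.
Governing: min(757.3, 1664.6, 1719.9, 1178.6) = 757.3 kN → bolt shear.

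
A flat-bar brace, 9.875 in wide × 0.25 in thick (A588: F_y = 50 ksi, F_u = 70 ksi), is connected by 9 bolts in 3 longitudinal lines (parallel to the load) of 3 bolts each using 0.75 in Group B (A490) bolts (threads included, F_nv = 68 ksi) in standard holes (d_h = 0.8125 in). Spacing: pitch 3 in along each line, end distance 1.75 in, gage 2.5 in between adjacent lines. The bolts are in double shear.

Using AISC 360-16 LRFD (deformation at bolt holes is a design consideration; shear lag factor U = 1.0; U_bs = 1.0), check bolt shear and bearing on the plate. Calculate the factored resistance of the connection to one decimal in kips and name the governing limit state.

205.2 kips (bearing governs)

Bolt shear: A_b = π(0.75)²/4 = 0.44179 in². φR_n = 0.75 × 68 × 0.44179 × 9 × 2 = 405.6 kips.
Bearing (0.25 in plate, F_u = 70 ksi): end bolts L_c = 1.75 − 0.8125/2 = 1.34375, R_n = min(1.2×1.34375×0.25×70, 2.4×0.75×0.25×70) = 28.219 kips/bolt; interior L_c = 3 − 0.8125 = 2.1875, R_n = 31.5 kips/bolt. φR_n = 0.75 × (3×28.219 + 6×31.5) = 205.2 kips.
Governing: min(405.6, 205.2) = 205.2 kips → bearing.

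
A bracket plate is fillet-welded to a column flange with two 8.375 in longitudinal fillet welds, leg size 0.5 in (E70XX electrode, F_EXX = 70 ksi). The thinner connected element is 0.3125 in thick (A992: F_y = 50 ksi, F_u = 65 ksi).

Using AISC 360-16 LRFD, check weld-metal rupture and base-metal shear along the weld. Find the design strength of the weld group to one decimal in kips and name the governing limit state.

153.1 kips (base-metal shear governs)

Weld metal: throat = 0.707×0.5 = 0.3535 in, L = 2×8.375 = 16.75 in. φR_n = 0.75 × 0.6 × 70 × 0.3535 × 16.75 = 186.5 kips.
Base metal shear (0.3125 in plate): yield φR_n = 1.0×0.6×50×0.3125×16.75 = 157.0 kips; rupture φR_n = 0.75×0.6×65×0.3125×16.75 = 153.1 kips; take 153.1 kips (rupture).
Governing: min(186.5, 153.1) = 153.1 kips → base-metal shear.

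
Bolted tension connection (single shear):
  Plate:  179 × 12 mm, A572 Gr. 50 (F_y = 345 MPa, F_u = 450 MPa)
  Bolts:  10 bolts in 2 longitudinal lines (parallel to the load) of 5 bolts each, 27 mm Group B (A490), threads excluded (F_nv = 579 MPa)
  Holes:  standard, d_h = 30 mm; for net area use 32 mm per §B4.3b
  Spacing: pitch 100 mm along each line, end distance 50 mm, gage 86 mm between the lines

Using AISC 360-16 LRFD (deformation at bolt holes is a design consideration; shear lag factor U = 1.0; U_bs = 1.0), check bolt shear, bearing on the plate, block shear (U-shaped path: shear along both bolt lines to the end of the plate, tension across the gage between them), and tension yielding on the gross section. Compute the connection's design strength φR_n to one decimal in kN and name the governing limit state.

667.0 kN (gross-section yield governs)

Bolt shear: A_b = π(27)²/4 = 572.56 mm². φR_n = 0.75 × 579 × 572.56 × 10 × 1 = 2486.3 kN.
Bearing (12 mm plate, F_u = 450 MPa): end bolts L_c = 50 − 30/2 = 35, R_n = min(1.2×35×12×450, 2.4×27×12×450) = 226.8 kN/bolt; interior L_c = 100 − 30 = 70, R_n = 349.92 kN/bolt. φR_n = 0.75 × (2×226.8 + 8×349.92) = 2439.7 kN.
Block shear: shear path 2×[50+4×100] = 2×450 mm, A_gv = 10800, A_nv = 2×(450 − 4.5×32)×12 = 7344 mm²; tension across gage: (86 − 1×32)×12 = 648 mm². R_n = min(0.6×450×7344, 0.6×345×10800) + 1.0×450×648 = min(1982.9, 2235.6) + 291.6 = 2274.5 kN. φR_n = 0.75 × 2274.5 = 1705.9 kN.
Tension yield (gross): A_g = 179×12 = 2148 mm². φR_n = 0.90 × 345 × 2148 = 667.0 kN.
Governing: min(2486.3, 2439.7, 1705.9, 667.0) = 667.0 kN → gross-section yield.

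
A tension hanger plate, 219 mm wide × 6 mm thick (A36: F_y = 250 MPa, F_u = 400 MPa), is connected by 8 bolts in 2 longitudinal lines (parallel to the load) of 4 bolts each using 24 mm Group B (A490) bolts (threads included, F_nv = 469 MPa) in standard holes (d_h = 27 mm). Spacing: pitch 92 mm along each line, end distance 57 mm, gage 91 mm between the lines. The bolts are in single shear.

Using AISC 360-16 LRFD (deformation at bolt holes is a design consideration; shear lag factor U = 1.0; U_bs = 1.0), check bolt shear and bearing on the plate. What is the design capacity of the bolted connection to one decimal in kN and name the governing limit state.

Bolt shear: A_b = π(24)²/4 = 452.39 mm². φR_n = 0.75 × 469 × 452.39 × 8 × 1 = 1273.0 kN.
Bearing (6 mm plate, F_u = 400 MPa): end bolts L_c = 57 − 27/2 = 43.5, R_n = min(1.2×43.5×6×400, 2.4×24×6×400) = 125.28 kN/bolt; interior L_c = 92 − 27 = 65, R_n = 138.24 kN/bolt. φR_n = 0.75 × (2×125.28 + 6×138.24) = 810.0 kN.
Governing: min(1273.0, 810.0) = 810.0 kN → bearing.

810.0 kN (bearing governs)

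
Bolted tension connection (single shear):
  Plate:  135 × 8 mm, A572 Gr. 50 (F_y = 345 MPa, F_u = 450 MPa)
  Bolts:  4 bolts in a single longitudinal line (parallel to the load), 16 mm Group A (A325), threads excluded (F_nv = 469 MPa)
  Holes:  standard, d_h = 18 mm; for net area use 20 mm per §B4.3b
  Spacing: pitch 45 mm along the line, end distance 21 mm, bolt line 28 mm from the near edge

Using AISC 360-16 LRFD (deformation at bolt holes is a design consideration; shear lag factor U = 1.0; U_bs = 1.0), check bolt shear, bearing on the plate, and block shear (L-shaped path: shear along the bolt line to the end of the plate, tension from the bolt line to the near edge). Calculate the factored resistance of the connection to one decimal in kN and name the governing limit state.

187.9 kN (block shear governs)

Bolt shear: A_b = π(16)²/4 = 201.06 mm². φR_n = 0.75 × 469 × 201.06 × 4 × 1 = 282.9 kN.
Bearing (8 mm plate, F_u = 450 MPa): end bolts L_c = 21 − 18/2 = 12, R_n = min(1.2×12×8×450, 2.4×16×8×450) = 51.84 kN/bolt; interior L_c = 45 − 18 = 27, R_n = 116.64 kN/bolt. φR_n = 0.75 × (1×51.84 + 3×116.64) = 301.3 kN.
Block shear: shear path 1×[21+3×45] = 1×156 mm, A_gv = 1248, A_nv = 1×(156 − 3.5×20)×8 = 688 mm²; tension to near edge: (28 − 0.5×20)×8 = 144 mm². R_n = min(0.6×450×688, 0.6×345×1248) + 1.0×450×144 = min(185.76, 258.34) + 64.8 = 250.56 kN. φR_n = 0.75 × 250.56 = 187.9 kN.
Governing: min(282.9, 301.3, 187.9) = 187.9 kN → block shear.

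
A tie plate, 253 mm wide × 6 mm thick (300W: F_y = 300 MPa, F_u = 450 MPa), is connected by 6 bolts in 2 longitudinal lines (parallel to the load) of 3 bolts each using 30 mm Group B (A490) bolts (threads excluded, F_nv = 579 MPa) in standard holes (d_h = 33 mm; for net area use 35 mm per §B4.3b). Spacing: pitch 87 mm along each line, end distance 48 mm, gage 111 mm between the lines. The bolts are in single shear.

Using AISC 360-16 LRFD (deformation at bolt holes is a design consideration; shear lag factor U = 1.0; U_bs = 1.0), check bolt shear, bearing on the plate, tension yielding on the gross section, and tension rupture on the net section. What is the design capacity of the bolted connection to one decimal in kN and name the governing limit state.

370.6 kN (net-section rupture governs)

Bolt shear: A_b = π(30)²/4 = 706.86 mm². φR_n = 0.75 × 579 × 706.86 × 6 × 1 = 1841.7 kN.
Bearing (6 mm plate, F_u = 450 MPa): end bolts L_c = 48 − 33/2 = 31.5, R_n = min(1.2×31.5×6×450, 2.4×30×6×450) = 102.06 kN/bolt; interior L_c = 87 − 33 = 54, R_n = 174.96 kN/bolt. φR_n = 0.75 × (2×102.06 + 4×174.96) = 678.0 kN.
Tension yield (gross): A_g = 253×6 = 1518 mm². φR_n = 0.90 × 300 × 1518 = 409.9 kN.
Tension rupture (net): A_n = (253 − 2×35)×6 = 1098 mm² (U = 1.0, A_e = A_n). φR_n = 0.75 × 450 × 1098 = 370.6 kN.
Governing: min(1841.7, 678.0, 409.9, 370.6) = 370.6 kN → net-section rupture.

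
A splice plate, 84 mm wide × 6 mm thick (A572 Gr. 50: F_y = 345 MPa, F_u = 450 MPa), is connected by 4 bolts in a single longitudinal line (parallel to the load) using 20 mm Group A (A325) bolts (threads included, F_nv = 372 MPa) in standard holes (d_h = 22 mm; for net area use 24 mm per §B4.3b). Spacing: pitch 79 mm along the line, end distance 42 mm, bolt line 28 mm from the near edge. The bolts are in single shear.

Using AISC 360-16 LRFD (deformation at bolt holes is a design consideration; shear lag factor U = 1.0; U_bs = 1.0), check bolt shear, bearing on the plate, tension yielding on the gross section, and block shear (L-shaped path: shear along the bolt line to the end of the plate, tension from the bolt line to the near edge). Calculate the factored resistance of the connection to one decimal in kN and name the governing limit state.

Bolt shear: A_b = π(20)²/4 = 314.16 mm². φR_n = 0.75 × 372 × 314.16 × 4 × 1 = 350.6 kN.
Bearing (6 mm plate, F_u = 450 MPa): end bolts L_c = 42 − 22/2 = 31, R_n = min(1.2×31×6×450, 2.4×20×6×450) = 100.44 kN/bolt; interior L_c = 79 − 22 = 57, R_n = 129.6 kN/bolt. φR_n = 0.75 × (1×100.44 + 3×129.6) = 366.9 kN.
Tension yield (gross): A_g = 84×6 = 504 mm². φR_n = 0.90 × 345 × 504 = 156.5 kN.
Block shear: shear path 1×[42+3×79] = 1×279 mm, A_gv = 1674, A_nv = 1×(279 − 3.5×24)×6 = 1170 mm²; tension to near edge: (28 − 0.5×24)×6 = 96 mm². R_n = min(0.6×450×1170, 0.6×345×1674) + 1.0×450×96 = min(315.9, 346.52) + 43.2 = 359.1 kN. φR_n = 0.75 × 359.1 = 269.3 kN.
Governing: min(350.6, 366.9, 156.5, 269.3) = 156.5 kN → gross-section yield.

156.5 kN (gross-section yield governs)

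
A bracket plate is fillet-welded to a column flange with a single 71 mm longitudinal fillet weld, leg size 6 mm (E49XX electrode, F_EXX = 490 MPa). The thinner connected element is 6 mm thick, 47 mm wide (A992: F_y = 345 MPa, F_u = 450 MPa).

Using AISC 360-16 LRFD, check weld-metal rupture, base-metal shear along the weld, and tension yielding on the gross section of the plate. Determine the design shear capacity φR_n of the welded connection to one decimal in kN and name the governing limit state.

Weld metal: throat = 0.707×6 = 4.242 mm, L = 71 mm. φR_n = 0.75 × 0.6 × 490 × 4.242 × 71 = 66.4 kN.
Base metal shear (6 mm plate): yield φR_n = 1.0×0.6×345×6×71 = 88.2 kN; rupture φR_n = 0.75×0.6×450×6×71 = 86.3 kN; take 86.3 kN (rupture).
Tension yield (gross): A_g = 47×6 = 282 mm². φR_n = 0.90 × 345 × 282 = 87.6 kN.
Governing: min(66.4, 86.3, 87.6) = 66.4 kN → weld metal.

66.4 kN (weld metal governs)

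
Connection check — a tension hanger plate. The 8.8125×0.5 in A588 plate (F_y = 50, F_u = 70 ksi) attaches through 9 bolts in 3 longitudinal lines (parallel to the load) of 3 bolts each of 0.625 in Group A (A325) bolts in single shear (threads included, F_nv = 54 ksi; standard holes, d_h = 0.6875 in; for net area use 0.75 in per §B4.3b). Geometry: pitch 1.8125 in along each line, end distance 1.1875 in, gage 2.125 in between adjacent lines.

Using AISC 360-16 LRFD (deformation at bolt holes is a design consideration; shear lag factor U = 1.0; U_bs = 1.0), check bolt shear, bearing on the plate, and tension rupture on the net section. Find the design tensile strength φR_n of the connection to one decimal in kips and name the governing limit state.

Bolt shear: A_b = π(0.625)²/4 = 0.3068 in². φR_n = 0.75 × 54 × 0.3068 × 9 × 1 = 111.8 kips.
Bearing (0.5 in plate, F_u = 70 ksi): end bolts L_c = 1.1875 − 0.6875/2 = 0.84375, R_n = min(1.2×0.84375×0.5×70, 2.4×0.625×0.5×70) = 35.438 kips/bolt; interior L_c = 1.8125 − 0.6875 = 1.125, R_n = 47.25 kips/bolt. φR_n = 0.75 × (3×35.438 + 6×47.25) = 292.4 kips.
Tension rupture (net): A_n = (8.8125 − 3×0.75)×0.5 = 3.2813 in² (U = 1.0, A_e = A_n). φR_n = 0.75 × 70 × 3.2813 = 172.3 kips.
Governing: min(111.8, 292.4, 172.3) = 111.8 kips → bolt shear.

111.8 kips (bolt shear governs)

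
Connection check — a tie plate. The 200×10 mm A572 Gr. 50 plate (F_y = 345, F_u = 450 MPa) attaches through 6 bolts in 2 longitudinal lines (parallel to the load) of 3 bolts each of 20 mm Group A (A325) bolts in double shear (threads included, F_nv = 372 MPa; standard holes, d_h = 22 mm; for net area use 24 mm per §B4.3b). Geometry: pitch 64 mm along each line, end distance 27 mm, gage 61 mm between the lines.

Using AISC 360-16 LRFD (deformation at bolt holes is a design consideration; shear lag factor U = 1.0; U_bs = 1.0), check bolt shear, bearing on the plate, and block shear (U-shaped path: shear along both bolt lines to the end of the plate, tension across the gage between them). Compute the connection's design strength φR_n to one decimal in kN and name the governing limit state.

509.6 kN (block shear governs)

Bolt shear: A_b = π(20)²/4 = 314.16 mm². φR_n = 0.75 × 372 × 314.16 × 6 × 2 = 1051.8 kN.
Bearing (10 mm plate, F_u = 450 MPa): end bolts L_c = 27 − 22/2 = 16, R_n = min(1.2×16×10×450, 2.4×20×10×450) = 86.4 kN/bolt; interior L_c = 64 − 22 = 42, R_n = 216 kN/bolt. φR_n = 0.75 × (2×86.4 + 4×216) = 777.6 kN.
Block shear: shear path 2×[27+2×64] = 2×155 mm, A_gv = 3100, A_nv = 2×(155 − 2.5×24)×10 = 1900 mm²; tension across gage: (61 − 1×24)×10 = 370 mm². R_n = min(0.6×450×1900, 0.6×345×3100) + 1.0×450×370 = min(513, 641.7) + 166.5 = 679.5 kN. φR_n = 0.75 × 679.5 = 509.6 kN.
Governing: min(1051.8, 777.6, 509.6) = 509.6 kN → block shear.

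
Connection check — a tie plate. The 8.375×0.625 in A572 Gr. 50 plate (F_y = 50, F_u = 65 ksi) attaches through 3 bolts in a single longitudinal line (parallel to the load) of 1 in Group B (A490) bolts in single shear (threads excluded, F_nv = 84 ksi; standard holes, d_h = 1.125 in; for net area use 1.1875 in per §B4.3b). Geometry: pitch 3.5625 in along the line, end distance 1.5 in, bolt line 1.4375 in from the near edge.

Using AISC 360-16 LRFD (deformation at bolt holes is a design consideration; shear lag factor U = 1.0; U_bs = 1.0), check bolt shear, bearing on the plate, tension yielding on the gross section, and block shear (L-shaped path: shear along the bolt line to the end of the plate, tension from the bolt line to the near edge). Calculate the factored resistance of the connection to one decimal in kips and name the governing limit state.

129.1 kips (block shear governs)

Bolt shear: A_b = π(1)²/4 = 0.7854 in². φR_n = 0.75 × 84 × 0.7854 × 3 × 1 = 148.4 kips.
Bearing (0.625 in plate, F_u = 65 ksi): end bolts L_c = 1.5 − 1.125/2 = 0.9375, R_n = min(1.2×0.9375×0.625×65, 2.4×1×0.625×65) = 45.703 kips/bolt; interior L_c = 3.5625 − 1.125 = 2.4375, R_n = 97.5 kips/bolt. φR_n = 0.75 × (1×45.703 + 2×97.5) = 180.5 kips.
Tension yield (gross): A_g = 8.375×0.625 = 5.2344 in². φR_n = 0.90 × 50 × 5.2344 = 235.5 kips.
Block shear: shear path 1×[1.5+2×3.5625] = 1×8.625 in, A_gv = 5.3906, A_nv = 1×(8.625 − 2.5×1.1875)×0.625 = 3.5352 in²; tension to near edge: (1.4375 − 0.5×1.1875)×0.625 = 0.52734 in². R_n = min(0.6×65×3.5352, 0.6×50×5.3906) + 1.0×65×0.52734 = min(137.87, 161.72) + 34.277 = 172.15 kips. φR_n = 0.75 × 172.15 = 129.1 kips.
Governing: min(148.4, 180.5, 235.5, 129.1) = 129.1 kips → block shear.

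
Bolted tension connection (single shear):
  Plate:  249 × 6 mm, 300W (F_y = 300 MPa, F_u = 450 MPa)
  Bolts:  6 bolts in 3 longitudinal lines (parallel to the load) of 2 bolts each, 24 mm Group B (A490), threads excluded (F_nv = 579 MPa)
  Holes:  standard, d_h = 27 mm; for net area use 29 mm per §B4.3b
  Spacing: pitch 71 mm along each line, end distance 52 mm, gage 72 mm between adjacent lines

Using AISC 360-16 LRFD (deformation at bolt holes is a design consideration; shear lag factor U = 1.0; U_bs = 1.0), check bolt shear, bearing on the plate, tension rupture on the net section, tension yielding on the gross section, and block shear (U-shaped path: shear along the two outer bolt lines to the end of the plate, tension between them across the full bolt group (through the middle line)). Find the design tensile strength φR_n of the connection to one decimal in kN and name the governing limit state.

Bolt shear: A_b = π(24)²/4 = 452.39 mm². φR_n = 0.75 × 579 × 452.39 × 6 × 1 = 1178.7 kN.
Bearing (6 mm plate, F_u = 450 MPa): end bolts L_c = 52 − 27/2 = 38.5, R_n = min(1.2×38.5×6×450, 2.4×24×6×450) = 124.74 kN/bolt; interior L_c = 71 − 27 = 44, R_n = 142.56 kN/bolt. φR_n = 0.75 × (3×124.74 + 3×142.56) = 601.4 kN.
Tension rupture (net): A_n = (249 − 3×29)×6 = 972 mm² (U = 1.0, A_e = A_n). φR_n = 0.75 × 450 × 972 = 328.1 kN.
Tension yield (gross): A_g = 249×6 = 1494 mm². φR_n = 0.90 × 300 × 1494 = 403.4 kN.
Block shear: shear path 2×[52+1×71] = 2×123 mm, A_gv = 1476, A_nv = 2×(123 − 1.5×29)×6 = 954 mm²; tension across gage: (144 − 2×29)×6 = 516 mm². R_n = min(0.6×450×954, 0.6×300×1476) + 1.0×450×516 = min(257.58, 265.68) + 232.2 = 489.78 kN. φR_n = 0.75 × 489.78 = 367.3 kN.
Governing: min(1178.7, 601.4, 328.1, 403.4, 367.3) = 328.1 kN → net-section rupture.

328.1 kN (net-section rupture governs)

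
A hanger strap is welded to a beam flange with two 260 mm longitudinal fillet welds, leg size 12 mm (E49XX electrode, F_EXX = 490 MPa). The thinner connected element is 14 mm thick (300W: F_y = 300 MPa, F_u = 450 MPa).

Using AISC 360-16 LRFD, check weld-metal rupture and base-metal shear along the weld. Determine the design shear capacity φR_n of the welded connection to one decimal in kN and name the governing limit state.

Weld metal: throat = 0.707×12 = 8.484 mm, L = 2×260 = 520 mm. φR_n = 0.75 × 0.6 × 490 × 8.484 × 520 = 972.8 kN.
Base metal shear (14 mm plate): yield φR_n = 1.0×0.6×300×14×520 = 1310.4 kN; rupture φR_n = 0.75×0.6×450×14×520 = 1474.2 kN; take 1310.4 kN (yield).
Governing: min(972.8, 1310.4) = 972.8 kN → weld metal.

972.8 kN (weld metal governs)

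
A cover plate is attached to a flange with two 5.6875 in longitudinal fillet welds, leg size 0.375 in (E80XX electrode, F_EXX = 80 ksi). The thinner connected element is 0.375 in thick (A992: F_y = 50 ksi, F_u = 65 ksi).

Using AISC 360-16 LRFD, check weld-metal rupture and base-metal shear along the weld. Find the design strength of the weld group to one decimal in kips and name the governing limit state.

108.6 kips (weld metal governs)

Weld metal: throat = 0.707×0.375 = 0.26513 in, L = 2×5.6875 = 11.375 in. φR_n = 0.75 × 0.6 × 80 × 0.26513 × 11.375 = 108.6 kips.
Base metal shear (0.375 in plate): yield φR_n = 1.0×0.6×50×0.375×11.375 = 128.0 kips; rupture φR_n = 0.75×0.6×65×0.375×11.375 = 124.8 kips; take 124.8 kips (rupture).
Governing: min(108.6, 124.8) = 108.6 kips → weld metal.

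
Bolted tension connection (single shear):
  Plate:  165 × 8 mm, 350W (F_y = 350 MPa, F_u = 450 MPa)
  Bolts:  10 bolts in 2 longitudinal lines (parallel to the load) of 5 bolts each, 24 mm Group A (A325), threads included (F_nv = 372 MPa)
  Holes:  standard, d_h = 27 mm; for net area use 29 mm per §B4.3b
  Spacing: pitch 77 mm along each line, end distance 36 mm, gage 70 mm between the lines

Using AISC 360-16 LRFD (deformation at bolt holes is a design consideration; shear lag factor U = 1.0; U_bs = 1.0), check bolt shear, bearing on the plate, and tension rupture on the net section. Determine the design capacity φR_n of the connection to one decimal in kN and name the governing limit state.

288.9 kN (net-section rupture governs)

Bolt shear: A_b = π(24)²/4 = 452.39 mm². φR_n = 0.75 × 372 × 452.39 × 10 × 1 = 1262.2 kN.
Bearing (8 mm plate, F_u = 450 MPa): end bolts L_c = 36 − 27/2 = 22.5, R_n = min(1.2×22.5×8×450, 2.4×24×8×450) = 97.2 kN/bolt; interior L_c = 77 − 27 = 50, R_n = 207.36 kN/bolt. φR_n = 0.75 × (2×97.2 + 8×207.36) = 1390.0 kN.
Tension rupture (net): A_n = (165 − 2×29)×8 = 856 mm² (U = 1.0, A_e = A_n). φR_n = 0.75 × 450 × 856 = 288.9 kN.
Governing: min(1262.2, 1390.0, 288.9) = 288.9 kN → net-section rupture.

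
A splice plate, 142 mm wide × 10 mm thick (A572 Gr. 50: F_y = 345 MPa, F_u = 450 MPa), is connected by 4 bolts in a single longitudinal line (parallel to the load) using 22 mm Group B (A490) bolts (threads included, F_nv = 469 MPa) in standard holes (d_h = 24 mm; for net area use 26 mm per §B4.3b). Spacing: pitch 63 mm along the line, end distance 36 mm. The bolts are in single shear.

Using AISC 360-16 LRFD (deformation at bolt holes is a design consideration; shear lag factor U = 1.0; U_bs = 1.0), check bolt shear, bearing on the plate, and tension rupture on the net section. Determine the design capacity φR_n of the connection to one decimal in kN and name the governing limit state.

391.5 kN (net-section rupture governs)

Bolt shear: A_b = π(22)²/4 = 380.13 mm². φR_n = 0.75 × 469 × 380.13 × 4 × 1 = 534.8 kN.
Bearing (10 mm plate, F_u = 450 MPa): end bolts L_c = 36 − 24/2 = 24, R_n = min(1.2×24×10×450, 2.4×22×10×450) = 129.6 kN/bolt; interior L_c = 63 − 24 = 39, R_n = 210.6 kN/bolt. φR_n = 0.75 × (1×129.6 + 3×210.6) = 571.1 kN.
Tension rupture (net): A_n = (142 − 1×26)×10 = 1160 mm² (U = 1.0, A_e = A_n). φR_n = 0.75 × 450 × 1160 = 391.5 kN.
Governing: min(534.8, 571.1, 391.5) = 391.5 kN → net-section rupture.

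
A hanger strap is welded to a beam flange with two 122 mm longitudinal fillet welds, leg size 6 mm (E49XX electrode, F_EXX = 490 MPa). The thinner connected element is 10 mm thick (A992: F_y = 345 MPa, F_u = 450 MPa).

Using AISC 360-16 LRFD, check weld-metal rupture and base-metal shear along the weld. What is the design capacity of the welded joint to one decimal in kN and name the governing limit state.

Weld metal: throat = 0.707×6 = 4.242 mm, L = 2×122 = 244 mm. φR_n = 0.75 × 0.6 × 490 × 4.242 × 244 = 228.2 kN.
Base metal shear (10 mm plate): yield φR_n = 1.0×0.6×345×10×244 = 505.1 kN; rupture φR_n = 0.75×0.6×450×10×244 = 494.1 kN; take 494.1 kN (rupture).
Governing: min(228.2, 494.1) = 228.2 kN → weld metal.

228.2 kN (weld metal governs)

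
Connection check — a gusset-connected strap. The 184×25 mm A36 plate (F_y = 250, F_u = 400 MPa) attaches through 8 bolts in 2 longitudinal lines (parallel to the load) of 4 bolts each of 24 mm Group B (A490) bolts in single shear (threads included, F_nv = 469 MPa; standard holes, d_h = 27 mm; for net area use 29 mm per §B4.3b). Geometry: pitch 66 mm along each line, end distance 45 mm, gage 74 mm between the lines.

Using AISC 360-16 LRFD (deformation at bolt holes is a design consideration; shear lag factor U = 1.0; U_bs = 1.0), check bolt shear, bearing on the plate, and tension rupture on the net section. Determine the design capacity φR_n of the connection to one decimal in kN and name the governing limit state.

Bolt shear: A_b = π(24)²/4 = 452.39 mm². φR_n = 0.75 × 469 × 452.39 × 8 × 1 = 1273.0 kN.
Bearing (25 mm plate, F_u = 400 MPa): end bolts L_c = 45 − 27/2 = 31.5, R_n = min(1.2×31.5×25×400, 2.4×24×25×400) = 378 kN/bolt; interior L_c = 66 − 27 = 39, R_n = 468 kN/bolt. φR_n = 0.75 × (2×378 + 6×468) = 2673.0 kN.
Tension rupture (net): A_n = (184 − 2×29)×25 = 3150 mm² (U = 1.0, A_e = A_n). φR_n = 0.75 × 400 × 3150 = 945.0 kN.
Governing: min(1273.0, 2673.0, 945.0) = 945.0 kN → net-section rupture.

945.0 kN (net-section rupture governs)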